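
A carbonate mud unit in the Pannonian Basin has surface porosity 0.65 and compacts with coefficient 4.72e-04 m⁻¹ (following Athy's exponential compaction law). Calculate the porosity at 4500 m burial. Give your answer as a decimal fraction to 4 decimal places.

0.0777

Working in km (1 km = 1000 m; β in km⁻¹ = β in m⁻¹ × 1000):
φ = φ₀·exp(−β·Z) = 0.65 × exp(−0.472 × 4.5) = 0.65 × exp(−2.124)
  = 0.65 × 0.1196 = 0.0777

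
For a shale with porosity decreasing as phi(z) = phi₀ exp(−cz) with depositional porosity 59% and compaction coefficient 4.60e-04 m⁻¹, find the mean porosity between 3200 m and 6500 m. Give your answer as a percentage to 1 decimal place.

Working in km (1 km = 1000 m; c in km⁻¹ = c in m⁻¹ × 1000):
⟨phi⟩ = (1/(z₂−z₁)) ∫ phi₀ e^(−cz) dz = phi₀·(e^(−c·z₁) − e^(−c·z₂)) / (c·(z₂−z₁))
e^(−0.46×3.2) = 0.2295; e^(−0.46×6.5) = 0.0503
⟨phi⟩ = 0.59 × (0.2295 − 0.0503) / (0.46 × 3.3) = 0.59 × 0.1180 = 0.0696

7.0%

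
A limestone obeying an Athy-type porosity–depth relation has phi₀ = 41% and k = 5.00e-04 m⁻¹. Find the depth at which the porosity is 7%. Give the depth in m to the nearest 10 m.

3540 m

Working in km (1 km = 1000 m; k in km⁻¹ = k in m⁻¹ × 1000):
Invert Athy's law: Z = ln(phi₀/phi) / k
Z = ln(0.41/0.07) / 0.5 = ln(5.857) / 0.5 = 1.7677 / 0.5 = 3.535 km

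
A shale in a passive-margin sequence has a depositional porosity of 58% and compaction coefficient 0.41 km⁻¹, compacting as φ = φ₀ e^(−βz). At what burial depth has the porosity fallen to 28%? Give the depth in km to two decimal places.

Invert Athy's law: z = ln(φ₀/φ) / β
z = ln(0.58/0.28) / 0.41 = ln(2.071) / 0.41 = 0.7282 / 0.41 = 1.776 km

1.78 km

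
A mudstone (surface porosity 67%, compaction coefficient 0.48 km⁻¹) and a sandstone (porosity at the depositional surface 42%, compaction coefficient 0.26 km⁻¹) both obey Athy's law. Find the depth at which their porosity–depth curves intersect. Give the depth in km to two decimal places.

Set φ₀ₐ e^(−cₐz) = φ₀ᵦ e^(−cᵦz) ⇒ ln(φ₀ₐ/φ₀ᵦ) = (cₐ − cᵦ)·z
z = ln(0.67/0.42) / (0.48 − 0.26) = 0.4670 / 0.22 = 2.123 km

2.12 km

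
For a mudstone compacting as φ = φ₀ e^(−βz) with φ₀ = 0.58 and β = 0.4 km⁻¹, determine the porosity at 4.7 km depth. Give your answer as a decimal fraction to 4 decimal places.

0.0885

φ = φ₀·exp(−β·z) = 0.58 × exp(−0.4 × 4.7) = 0.58 × exp(−1.88)
  = 0.58 × 0.1526 = 0.0885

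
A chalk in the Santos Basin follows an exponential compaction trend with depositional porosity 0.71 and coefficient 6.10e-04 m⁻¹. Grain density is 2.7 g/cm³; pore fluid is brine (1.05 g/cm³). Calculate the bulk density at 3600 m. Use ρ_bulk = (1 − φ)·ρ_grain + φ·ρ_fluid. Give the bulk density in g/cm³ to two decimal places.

Working in km (1 km = 1000 m; c in km⁻¹ = c in m⁻¹ × 1000):
Porosity at depth: phi = 0.71·exp(−0.61×3.6) = 0.71×0.1112 = 0.0790
Bulk density: ρ_b = (1−phi)ρ_g + phi·ρ_f = 0.9210×2.7 + 0.0790×1.05
       = 2.487 + 0.083 = 2.570 g/cm³

2.57 g/cm³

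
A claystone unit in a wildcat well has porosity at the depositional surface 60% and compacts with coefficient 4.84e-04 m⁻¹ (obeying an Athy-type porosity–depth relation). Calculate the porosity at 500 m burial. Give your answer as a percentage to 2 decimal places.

Working in km (1 km = 1000 m; k in km⁻¹ = k in m⁻¹ × 1000):
phi = phi₀·exp(−k·d) = 0.6 × exp(−0.484 × 0.5) = 0.6 × exp(−0.242)
  = 0.6 × 0.7851 = 0.4710

47.10%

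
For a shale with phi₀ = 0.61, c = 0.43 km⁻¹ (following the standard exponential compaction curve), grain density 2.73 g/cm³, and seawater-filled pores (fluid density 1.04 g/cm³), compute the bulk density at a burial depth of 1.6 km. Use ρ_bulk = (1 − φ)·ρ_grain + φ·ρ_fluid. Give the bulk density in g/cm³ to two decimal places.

2.21 g/cm³

Porosity at depth: phi = 0.61·exp(−0.43×1.6) = 0.61×0.5026 = 0.3066
Bulk density: ρ_b = (1−phi)ρ_g + phi·ρ_f = 0.6934×2.73 + 0.3066×1.04
       = 1.893 + 0.319 = 2.212 g/cm³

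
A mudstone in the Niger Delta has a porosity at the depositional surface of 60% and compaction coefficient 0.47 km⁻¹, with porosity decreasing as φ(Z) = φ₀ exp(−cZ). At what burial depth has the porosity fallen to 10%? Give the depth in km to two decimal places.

3.81 km

Invert Athy's law: Z = ln(φ₀/φ) / c
Z = ln(0.6/0.1) / 0.47 = ln(6) / 0.47 = 1.7918 / 0.47 = 3.812 km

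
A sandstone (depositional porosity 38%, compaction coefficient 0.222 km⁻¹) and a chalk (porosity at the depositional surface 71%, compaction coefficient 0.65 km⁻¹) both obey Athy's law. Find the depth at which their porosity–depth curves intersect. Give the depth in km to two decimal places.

1.46 km

Set φ₀ₐ e^(−cₐz) = φ₀ᵦ e^(−cᵦz) ⇒ ln(φ₀ₐ/φ₀ᵦ) = (cₐ − cᵦ)·z
z = ln(0.38/0.71) / (0.222 − 0.65) = -0.6251 / -0.428 = 1.460 km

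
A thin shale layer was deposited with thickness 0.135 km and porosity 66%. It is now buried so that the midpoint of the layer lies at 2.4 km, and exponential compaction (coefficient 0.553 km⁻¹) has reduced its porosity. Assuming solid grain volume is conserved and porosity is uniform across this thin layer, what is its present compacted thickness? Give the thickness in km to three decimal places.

0.056 km

Porosity at 2.4 km: n = 0.66·exp(−0.553×2.4) = 0.1750
Solid-volume conservation: h(1−n) = h₀(1−n₀) ⇒ h = h₀·(1−n₀)/(1−n)
h = 0.135 × (1 − 0.66)/(1 − 0.1750) = 0.135 × 0.4121 = 0.0556 km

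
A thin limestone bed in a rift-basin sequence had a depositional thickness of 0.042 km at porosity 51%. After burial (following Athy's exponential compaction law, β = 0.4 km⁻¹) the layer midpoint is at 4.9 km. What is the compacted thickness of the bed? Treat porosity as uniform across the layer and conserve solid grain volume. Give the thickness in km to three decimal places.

Porosity at 4.9 km: phi = 0.51·exp(−0.4×4.9) = 0.0718
Solid-volume conservation: h(1−phi) = h₀(1−phi₀) ⇒ h = h₀·(1−phi₀)/(1−phi)
h = 0.042 × (1 − 0.51)/(1 − 0.0718) = 0.042 × 0.5279 = 0.0222 km

0.022 km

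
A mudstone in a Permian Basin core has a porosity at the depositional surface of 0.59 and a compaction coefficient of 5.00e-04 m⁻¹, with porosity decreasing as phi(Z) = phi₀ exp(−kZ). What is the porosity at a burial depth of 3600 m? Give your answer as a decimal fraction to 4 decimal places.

Working in km (1 km = 1000 m; k in km⁻¹ = k in m⁻¹ × 1000):
phi = phi₀·exp(−k·Z) = 0.59 × exp(−0.5 × 3.6) = 0.59 × exp(−1.8)
  = 0.59 × 0.1653 = 0.0975

0.0975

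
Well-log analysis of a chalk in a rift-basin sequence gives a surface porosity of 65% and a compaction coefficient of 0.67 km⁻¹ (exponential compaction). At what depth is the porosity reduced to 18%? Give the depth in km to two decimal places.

1.92 km

Invert Athy's law: z = ln(φ₀/φ) / β
z = ln(0.65/0.18) / 0.67 = ln(3.611) / 0.67 = 1.2840 / 0.67 = 1.916 km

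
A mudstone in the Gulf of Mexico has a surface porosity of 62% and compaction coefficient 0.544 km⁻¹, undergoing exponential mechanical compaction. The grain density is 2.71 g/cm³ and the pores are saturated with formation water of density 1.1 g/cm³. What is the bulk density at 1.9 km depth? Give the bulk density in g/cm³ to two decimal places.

2.35 g/cm³

Porosity at depth: n = 0.62·exp(−0.544×1.9) = 0.62×0.3557 = 0.2205
Bulk density: ρ_b = (1−n)ρ_g + n·ρ_f = 0.7795×2.71 + 0.2205×1.1
       = 2.112 + 0.243 = 2.355 g/cm³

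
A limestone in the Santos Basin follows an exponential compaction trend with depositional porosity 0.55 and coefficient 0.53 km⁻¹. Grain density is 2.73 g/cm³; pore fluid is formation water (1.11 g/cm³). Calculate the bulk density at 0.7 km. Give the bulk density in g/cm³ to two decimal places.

2.12 g/cm³

Porosity at depth: phi = 0.55·exp(−0.53×0.7) = 0.55×0.6900 = 0.3795
Bulk density: ρ_b = (1−phi)ρ_g + phi·ρ_f = 0.6205×2.73 + 0.3795×1.11
       = 1.694 + 0.421 = 2.115 g/cm³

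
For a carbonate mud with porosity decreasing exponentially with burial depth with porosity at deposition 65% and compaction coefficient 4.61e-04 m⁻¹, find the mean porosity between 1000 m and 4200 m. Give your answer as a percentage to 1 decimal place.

Working in km (1 km = 1000 m; β in km⁻¹ = β in m⁻¹ × 1000):
⟨phi⟩ = (1/(Z₂−Z₁)) ∫ phi₀ e^(−βZ) dZ = phi₀·(e^(−β·Z₁) − e^(−β·Z₂)) / (β·(Z₂−Z₁))
e^(−0.461×1) = 0.6307; e^(−0.461×4.2) = 0.1443
⟨phi⟩ = 0.65 × (0.6307 − 0.1443) / (0.461 × 3.2) = 0.65 × 0.3297 = 0.2143

21.4%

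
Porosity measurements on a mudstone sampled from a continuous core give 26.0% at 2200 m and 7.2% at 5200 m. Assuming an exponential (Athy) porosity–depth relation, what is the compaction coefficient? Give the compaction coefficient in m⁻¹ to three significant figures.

Working in km (1 km = 1000 m; c in km⁻¹ = c in m⁻¹ × 1000):
Athy: φ(d) = φ₀ e^(−cd) ⇒ φ₁/φ₂ = e^{c(d₂−d₁)} ⇒ c = ln(φ₁/φ₂)/(d₂−d₁)
c = ln(0.26/0.072) / (5.2 − 2.2) = ln(3.611) / 3 = 1.2840 / 3 = 0.428 km⁻¹

0.000428 m⁻¹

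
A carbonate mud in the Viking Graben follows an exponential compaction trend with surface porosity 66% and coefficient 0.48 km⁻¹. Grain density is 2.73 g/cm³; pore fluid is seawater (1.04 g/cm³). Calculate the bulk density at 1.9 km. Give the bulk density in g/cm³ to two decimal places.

Porosity at depth: phi = 0.66·exp(−0.48×1.9) = 0.66×0.4017 = 0.2651
Bulk density: ρ_b = (1−phi)ρ_g + phi·ρ_f = 0.7349×2.73 + 0.2651×1.04
       = 2.006 + 0.276 = 2.282 g/cm³

2.28 g/cm³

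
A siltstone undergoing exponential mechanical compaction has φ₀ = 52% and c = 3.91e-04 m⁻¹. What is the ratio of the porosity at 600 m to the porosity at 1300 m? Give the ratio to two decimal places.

1.31

Working in km (1 km = 1000 m; c in km⁻¹ = c in m⁻¹ × 1000):
φ(Z₁)/φ(Z₂) = e^(−c·Z₁)/e^(−c·Z₂) = e^{c(Z₂−Z₁)}
= exp(0.391 × 0.7) = exp(0.2737) = 1.3148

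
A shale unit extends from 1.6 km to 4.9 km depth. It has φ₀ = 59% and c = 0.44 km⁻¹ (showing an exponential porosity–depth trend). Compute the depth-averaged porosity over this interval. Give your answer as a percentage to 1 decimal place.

15.4%

⟨φ⟩ = (1/(d₂−d₁)) ∫ φ₀ e^(−cd) dd = φ₀·(e^(−c·d₁) − e^(−c·d₂)) / (c·(d₂−d₁))
e^(−0.44×1.6) = 0.4946; e^(−0.44×4.9) = 0.1158
⟨φ⟩ = 0.59 × (0.4946 − 0.1158) / (0.44 × 3.3) = 0.59 × 0.2609 = 0.1539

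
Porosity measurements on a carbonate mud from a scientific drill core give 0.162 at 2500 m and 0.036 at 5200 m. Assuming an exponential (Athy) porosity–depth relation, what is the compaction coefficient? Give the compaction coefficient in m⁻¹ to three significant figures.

Working in km (1 km = 1000 m; k in km⁻¹ = k in m⁻¹ × 1000):
Athy: phi(z) = phi₀ e^(−kz) ⇒ phi₁/phi₂ = e^{k(z₂−z₁)} ⇒ k = ln(phi₁/phi₂)/(z₂−z₁)
k = ln(0.162/0.036) / (5.2 − 2.5) = ln(4.5) / 2.7 = 1.5041 / 2.7 = 0.5571 km⁻¹

0.000557 m⁻¹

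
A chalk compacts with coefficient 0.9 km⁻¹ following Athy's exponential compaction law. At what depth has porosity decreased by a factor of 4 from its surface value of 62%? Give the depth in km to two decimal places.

1.54 km

phi/phi₀ = 1/4 ⇒ exp(−k·d) = 1/4 ⇒ d = ln(4) / k
d = 1.3863 / 0.9 = 1.540 km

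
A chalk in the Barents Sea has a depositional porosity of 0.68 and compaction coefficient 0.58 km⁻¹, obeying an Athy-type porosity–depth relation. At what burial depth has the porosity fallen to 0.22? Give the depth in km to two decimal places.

Invert Athy's law: z = ln(phi₀/phi) / k
z = ln(0.68/0.22) / 0.58 = ln(3.091) / 0.58 = 1.1285 / 0.58 = 1.946 km

1.95 km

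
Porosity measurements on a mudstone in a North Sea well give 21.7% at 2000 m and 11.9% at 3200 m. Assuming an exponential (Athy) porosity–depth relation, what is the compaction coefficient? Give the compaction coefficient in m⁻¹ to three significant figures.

0.000501 m⁻¹

Working in km (1 km = 1000 m; β in km⁻¹ = β in m⁻¹ × 1000):
Athy: n(Z) = n₀ e^(−βZ) ⇒ n₁/n₂ = e^{β(Z₂−Z₁)} ⇒ β = ln(n₁/n₂)/(Z₂−Z₁)
β = ln(0.217/0.119) / (3.2 − 2) = ln(1.824) / 1.2 = 0.6008 / 1.2 = 0.5006 km⁻¹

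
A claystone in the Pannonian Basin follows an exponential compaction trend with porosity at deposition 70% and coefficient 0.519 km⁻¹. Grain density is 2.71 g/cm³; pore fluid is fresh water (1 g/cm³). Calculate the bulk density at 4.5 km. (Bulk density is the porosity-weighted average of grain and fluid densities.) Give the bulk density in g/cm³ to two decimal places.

Porosity at depth: n = 0.7·exp(−0.519×4.5) = 0.7×0.0968 = 0.0677
Bulk density: ρ_b = (1−n)ρ_g + n·ρ_f = 0.9323×2.71 + 0.0677×1
       = 2.526 + 0.068 = 2.594 g/cm³

2.59 g/cm³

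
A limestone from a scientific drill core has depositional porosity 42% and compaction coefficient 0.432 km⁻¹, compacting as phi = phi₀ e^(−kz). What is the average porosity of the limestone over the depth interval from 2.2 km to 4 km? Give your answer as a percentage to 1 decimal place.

⟨phi⟩ = (1/(z₂−z₁)) ∫ phi₀ e^(−kz) dz = phi₀·(e^(−k·z₁) − e^(−k·z₂)) / (k·(z₂−z₁))
e^(−0.432×2.2) = 0.3866; e^(−0.432×4) = 0.1776
⟨phi⟩ = 0.42 × (0.3866 − 0.1776) / (0.432 × 1.8) = 0.42 × 0.2687 = 0.1129

11.3%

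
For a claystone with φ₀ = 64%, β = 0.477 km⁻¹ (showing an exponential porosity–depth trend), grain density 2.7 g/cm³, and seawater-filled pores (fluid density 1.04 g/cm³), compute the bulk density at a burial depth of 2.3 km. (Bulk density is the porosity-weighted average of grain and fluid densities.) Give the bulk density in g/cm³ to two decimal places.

2.35 g/cm³

Porosity at depth: φ = 0.64·exp(−0.477×2.3) = 0.64×0.3338 = 0.2137
Bulk density: ρ_b = (1−φ)ρ_g + φ·ρ_f = 0.7863×2.7 + 0.2137×1.04
       = 2.123 + 0.222 = 2.345 g/cm³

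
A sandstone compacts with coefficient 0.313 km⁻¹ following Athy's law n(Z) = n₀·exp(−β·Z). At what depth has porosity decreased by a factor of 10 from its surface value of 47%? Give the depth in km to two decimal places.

n/n₀ = 1/10 ⇒ exp(−β·Z) = 1/10 ⇒ Z = ln(10) / β
Z = 2.3026 / 0.313 = 7.357 km

7.36 km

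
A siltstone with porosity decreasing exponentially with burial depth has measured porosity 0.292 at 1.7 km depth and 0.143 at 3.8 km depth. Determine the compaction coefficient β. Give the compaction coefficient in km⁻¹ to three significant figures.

Athy: phi(d) = phi₀ e^(−βd) ⇒ phi₁/phi₂ = e^{β(d₂−d₁)} ⇒ β = ln(phi₁/phi₂)/(d₂−d₁)
β = ln(0.292/0.143) / (3.8 − 1.7) = ln(2.042) / 2.1 = 0.7139 / 2.1 = 0.34 km⁻¹

0.340 km⁻¹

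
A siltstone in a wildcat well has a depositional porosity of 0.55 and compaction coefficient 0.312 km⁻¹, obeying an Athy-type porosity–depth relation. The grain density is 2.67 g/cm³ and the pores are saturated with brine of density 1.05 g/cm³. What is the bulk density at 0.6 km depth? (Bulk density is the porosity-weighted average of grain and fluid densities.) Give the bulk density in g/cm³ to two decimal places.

1.93 g/cm³

Porosity at depth: phi = 0.55·exp(−0.312×0.6) = 0.55×0.8293 = 0.4561
Bulk density: ρ_b = (1−phi)ρ_g + phi·ρ_f = 0.5439×2.67 + 0.4561×1.05
       = 1.452 + 0.479 = 1.931 g/cm³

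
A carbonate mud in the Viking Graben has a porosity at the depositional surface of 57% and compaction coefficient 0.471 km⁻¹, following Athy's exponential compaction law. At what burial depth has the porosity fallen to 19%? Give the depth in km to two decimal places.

2.33 km

Invert Athy's law: z = ln(φ₀/φ) / β
z = ln(0.57/0.19) / 0.471 = ln(3) / 0.471 = 1.0986 / 0.471 = 2.333 km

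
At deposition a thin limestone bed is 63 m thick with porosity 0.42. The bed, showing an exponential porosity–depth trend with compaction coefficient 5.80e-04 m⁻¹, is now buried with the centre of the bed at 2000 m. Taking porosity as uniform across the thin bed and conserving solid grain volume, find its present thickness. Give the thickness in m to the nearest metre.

42 m

Working in km (1 km = 1000 m; c in km⁻¹ = c in m⁻¹ × 1000):
Porosity at 2 km: φ = 0.42·exp(−0.58×2) = 0.1317
Solid-volume conservation: h(1−φ) = h₀(1−φ₀) ⇒ h = h₀·(1−φ₀)/(1−φ)
h = 0.063 × (1 − 0.42)/(1 − 0.1317) = 0.063 × 0.6679 = 0.0421 km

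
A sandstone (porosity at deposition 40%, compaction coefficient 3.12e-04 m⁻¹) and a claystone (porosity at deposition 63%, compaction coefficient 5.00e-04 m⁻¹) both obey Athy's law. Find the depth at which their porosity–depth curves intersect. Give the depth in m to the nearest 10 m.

Working in km (1 km = 1000 m; c in km⁻¹ = c in m⁻¹ × 1000):
Set n₀ₐ e^(−cₐZ) = n₀ᵦ e^(−cᵦZ) ⇒ ln(n₀ₐ/n₀ᵦ) = (cₐ − cᵦ)·Z
Z = ln(0.4/0.63) / (0.312 − 0.5) = -0.4543 / -0.188 = 2.416 km

2420 m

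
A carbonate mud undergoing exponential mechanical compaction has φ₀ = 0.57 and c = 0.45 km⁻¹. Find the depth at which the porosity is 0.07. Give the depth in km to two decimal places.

Invert Athy's law: Z = ln(φ₀/φ) / c
Z = ln(0.57/0.07) / 0.45 = ln(8.143) / 0.45 = 2.0971 / 0.45 = 4.660 km

4.66 km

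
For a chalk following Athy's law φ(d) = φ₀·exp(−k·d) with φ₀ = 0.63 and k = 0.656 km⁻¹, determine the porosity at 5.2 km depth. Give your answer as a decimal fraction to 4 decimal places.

φ = φ₀·exp(−k·d) = 0.63 × exp(−0.656 × 5.2) = 0.63 × exp(−3.411)
  = 0.63 × 0.0330 = 0.0208

0.0208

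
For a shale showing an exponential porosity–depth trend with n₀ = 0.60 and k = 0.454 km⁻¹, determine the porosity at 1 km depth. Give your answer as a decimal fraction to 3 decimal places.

n = n₀·exp(−k·Z) = 0.6 × exp(−0.454 × 1) = 0.6 × exp(−0.454)
  = 0.6 × 0.6351 = 0.3810

0.381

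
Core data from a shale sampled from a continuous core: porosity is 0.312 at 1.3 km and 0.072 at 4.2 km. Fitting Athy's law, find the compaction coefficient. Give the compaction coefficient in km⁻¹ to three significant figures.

0.506 km⁻¹

Athy: phi(Z) = phi₀ e^(−kZ) ⇒ phi₁/phi₂ = e^{k(Z₂−Z₁)} ⇒ k = ln(phi₁/phi₂)/(Z₂−Z₁)
k = ln(0.312/0.072) / (4.2 − 1.3) = ln(4.333) / 2.9 = 1.4663 / 2.9 = 0.5056 km⁻¹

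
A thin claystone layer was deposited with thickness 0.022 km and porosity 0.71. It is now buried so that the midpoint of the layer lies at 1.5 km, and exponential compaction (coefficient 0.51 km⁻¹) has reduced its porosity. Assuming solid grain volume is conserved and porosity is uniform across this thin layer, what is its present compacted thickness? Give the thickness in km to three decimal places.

0.010 km

Porosity at 1.5 km: φ = 0.71·exp(−0.51×1.5) = 0.3304
Solid-volume conservation: h(1−φ) = h₀(1−φ₀) ⇒ h = h₀·(1−φ₀)/(1−φ)
h = 0.022 × (1 − 0.71)/(1 − 0.3304) = 0.022 × 0.4331 = 0.0095 km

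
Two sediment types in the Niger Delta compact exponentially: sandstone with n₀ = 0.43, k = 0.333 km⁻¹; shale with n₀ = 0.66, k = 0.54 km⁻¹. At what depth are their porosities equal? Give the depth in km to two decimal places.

2.07 km

Set n₀ₐ e^(−kₐZ) = n₀ᵦ e^(−kᵦZ) ⇒ ln(n₀ₐ/n₀ᵦ) = (kₐ − kᵦ)·Z
Z = ln(0.43/0.66) / (0.333 − 0.54) = -0.4285 / -0.207 = 2.070 km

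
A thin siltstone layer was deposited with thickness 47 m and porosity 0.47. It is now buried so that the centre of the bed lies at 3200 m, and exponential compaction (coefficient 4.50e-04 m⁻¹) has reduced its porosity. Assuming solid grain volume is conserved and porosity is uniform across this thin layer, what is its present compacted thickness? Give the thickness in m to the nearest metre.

Working in km (1 km = 1000 m; k in km⁻¹ = k in m⁻¹ × 1000):
Porosity at 3.2 km: φ = 0.47·exp(−0.45×3.2) = 0.1114
Solid-volume conservation: h(1−φ) = h₀(1−φ₀) ⇒ h = h₀·(1−φ₀)/(1−φ)
h = 0.047 × (1 − 0.47)/(1 − 0.1114) = 0.047 × 0.5964 = 0.0280 km

28 m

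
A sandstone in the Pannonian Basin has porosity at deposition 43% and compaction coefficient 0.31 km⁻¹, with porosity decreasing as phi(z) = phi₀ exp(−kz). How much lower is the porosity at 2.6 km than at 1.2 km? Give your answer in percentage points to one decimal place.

10.4 percentage points

phi(1.2) = 0.43·e^(−0.31×1.2) = 0.2964
phi(2.6) = 0.43·e^(−0.31×2.6) = 0.1921
Δphi = 0.2964 − 0.1921 = 0.1044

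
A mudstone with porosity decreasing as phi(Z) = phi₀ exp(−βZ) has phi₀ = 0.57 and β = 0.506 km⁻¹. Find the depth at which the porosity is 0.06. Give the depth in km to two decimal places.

4.45 km

Invert Athy's law: Z = ln(phi₀/phi) / β
Z = ln(0.57/0.06) / 0.506 = ln(9.5) / 0.506 = 2.2513 / 0.506 = 4.449 km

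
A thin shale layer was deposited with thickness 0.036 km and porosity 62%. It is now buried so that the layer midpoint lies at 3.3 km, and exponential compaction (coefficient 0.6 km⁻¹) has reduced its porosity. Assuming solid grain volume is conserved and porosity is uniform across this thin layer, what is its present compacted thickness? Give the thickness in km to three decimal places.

Porosity at 3.3 km: n = 0.62·exp(−0.6×3.3) = 0.0856
Solid-volume conservation: h(1−n) = h₀(1−n₀) ⇒ h = h₀·(1−n₀)/(1−n)
h = 0.036 × (1 − 0.62)/(1 − 0.0856) = 0.036 × 0.4156 = 0.0150 km

0.015 km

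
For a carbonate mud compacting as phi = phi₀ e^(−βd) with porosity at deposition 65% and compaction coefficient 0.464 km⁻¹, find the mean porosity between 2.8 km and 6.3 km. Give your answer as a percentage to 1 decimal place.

8.8%

⟨phi⟩ = (1/(d₂−d₁)) ∫ phi₀ e^(−βd) dd = phi₀·(e^(−β·d₁) − e^(−β·d₂)) / (β·(d₂−d₁))
e^(−0.464×2.8) = 0.2727; e^(−0.464×6.3) = 0.0538
⟨phi⟩ = 0.65 × (0.2727 − 0.0538) / (0.464 × 3.5) = 0.65 × 0.1348 = 0.0876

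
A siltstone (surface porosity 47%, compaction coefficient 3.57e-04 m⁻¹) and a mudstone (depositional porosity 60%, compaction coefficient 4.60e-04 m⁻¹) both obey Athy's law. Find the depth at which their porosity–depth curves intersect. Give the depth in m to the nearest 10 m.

Working in km (1 km = 1000 m; c in km⁻¹ = c in m⁻¹ × 1000):
Set phi₀ₐ e^(−cₐz) = phi₀ᵦ e^(−cᵦz) ⇒ ln(phi₀ₐ/phi₀ᵦ) = (cₐ − cᵦ)·z
z = ln(0.47/0.6) / (0.357 − 0.46) = -0.2442 / -0.103 = 2.371 km

2370 m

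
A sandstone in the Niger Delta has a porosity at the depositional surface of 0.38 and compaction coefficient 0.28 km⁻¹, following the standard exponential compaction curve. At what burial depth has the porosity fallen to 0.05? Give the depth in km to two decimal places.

Invert Athy's law: Z = ln(n₀/n) / β
Z = ln(0.38/0.05) / 0.28 = ln(7.6) / 0.28 = 2.0281 / 0.28 = 7.243 km

7.24 km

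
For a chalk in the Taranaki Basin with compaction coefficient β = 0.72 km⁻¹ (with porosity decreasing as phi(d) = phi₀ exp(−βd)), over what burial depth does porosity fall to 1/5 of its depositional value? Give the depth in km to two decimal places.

phi/phi₀ = 1/5 ⇒ exp(−β·d) = 1/5 ⇒ d = ln(5) / β
d = 1.6094 / 0.72 = 2.235 km

2.24 km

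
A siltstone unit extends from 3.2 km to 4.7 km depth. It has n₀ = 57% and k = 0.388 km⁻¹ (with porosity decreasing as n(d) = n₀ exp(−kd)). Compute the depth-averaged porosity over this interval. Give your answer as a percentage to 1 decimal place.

⟨n⟩ = (1/(d₂−d₁)) ∫ n₀ e^(−kd) dd = n₀·(e^(−k·d₁) − e^(−k·d₂)) / (k·(d₂−d₁))
e^(−0.388×3.2) = 0.2889; e^(−0.388×4.7) = 0.1614
⟨n⟩ = 0.57 × (0.2889 − 0.1614) / (0.388 × 1.5) = 0.57 × 0.2190 = 0.1248

12.5%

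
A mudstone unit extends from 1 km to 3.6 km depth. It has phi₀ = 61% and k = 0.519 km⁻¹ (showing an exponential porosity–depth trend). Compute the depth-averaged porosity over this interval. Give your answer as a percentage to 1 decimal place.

⟨phi⟩ = (1/(d₂−d₁)) ∫ phi₀ e^(−kd) dd = phi₀·(e^(−k·d₁) − e^(−k·d₂)) / (k·(d₂−d₁))
e^(−0.519×1) = 0.5951; e^(−0.519×3.6) = 0.1544
⟨phi⟩ = 0.61 × (0.5951 − 0.1544) / (0.519 × 2.6) = 0.61 × 0.3266 = 0.1992

19.9%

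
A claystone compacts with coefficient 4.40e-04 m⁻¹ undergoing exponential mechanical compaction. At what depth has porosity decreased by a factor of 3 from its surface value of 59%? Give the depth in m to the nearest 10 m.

2500 m

Working in km (1 km = 1000 m; β in km⁻¹ = β in m⁻¹ × 1000):
n/n₀ = 1/3 ⇒ exp(−β·z) = 1/3 ⇒ z = ln(3) / β
z = 1.0986 / 0.44 = 2.497 km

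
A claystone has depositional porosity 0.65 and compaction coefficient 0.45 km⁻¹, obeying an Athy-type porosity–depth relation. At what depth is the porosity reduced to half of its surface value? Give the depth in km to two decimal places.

1.54 km

phi/phi₀ = 1/2 ⇒ exp(−β·d) = 1/2 ⇒ d = ln(2) / β
d = 0.6931 / 0.45 = 1.540 km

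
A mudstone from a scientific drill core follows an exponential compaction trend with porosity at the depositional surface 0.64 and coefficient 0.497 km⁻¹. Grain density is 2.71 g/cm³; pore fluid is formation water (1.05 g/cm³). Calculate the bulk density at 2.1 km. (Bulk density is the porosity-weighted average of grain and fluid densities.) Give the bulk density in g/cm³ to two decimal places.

2.34 g/cm³

Porosity at depth: n = 0.64·exp(−0.497×2.1) = 0.64×0.3521 = 0.2254
Bulk density: ρ_b = (1−n)ρ_g + n·ρ_f = 0.7746×2.71 + 0.2254×1.05
       = 2.099 + 0.237 = 2.336 g/cm³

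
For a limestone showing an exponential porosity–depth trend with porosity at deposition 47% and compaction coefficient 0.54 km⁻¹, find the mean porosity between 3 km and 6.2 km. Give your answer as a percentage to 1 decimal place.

4.4%

⟨phi⟩ = (1/(d₂−d₁)) ∫ phi₀ e^(−cd) dd = phi₀·(e^(−c·d₁) − e^(−c·d₂)) / (c·(d₂−d₁))
e^(−0.54×3) = 0.1979; e^(−0.54×6.2) = 0.0352
⟨phi⟩ = 0.47 × (0.1979 − 0.0352) / (0.54 × 3.2) = 0.47 × 0.0942 = 0.0443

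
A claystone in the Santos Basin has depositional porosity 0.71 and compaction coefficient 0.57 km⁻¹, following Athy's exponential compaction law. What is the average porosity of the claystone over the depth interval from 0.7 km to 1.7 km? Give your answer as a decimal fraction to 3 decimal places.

⟨phi⟩ = (1/(d₂−d₁)) ∫ phi₀ e^(−βd) dd = phi₀·(e^(−β·d₁) − e^(−β·d₂)) / (β·(d₂−d₁))
e^(−0.57×0.7) = 0.6710; e^(−0.57×1.7) = 0.3795
⟨phi⟩ = 0.71 × (0.6710 − 0.3795) / (0.57 × 1) = 0.71 × 0.5115 = 0.3631

0.363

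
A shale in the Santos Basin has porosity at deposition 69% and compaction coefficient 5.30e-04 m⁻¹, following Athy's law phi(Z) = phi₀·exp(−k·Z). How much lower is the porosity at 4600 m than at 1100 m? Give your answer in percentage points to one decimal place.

Working in km (1 km = 1000 m; k in km⁻¹ = k in m⁻¹ × 1000):
phi(1.1) = 0.69·e^(−0.53×1.1) = 0.3852
phi(4.6) = 0.69·e^(−0.53×4.6) = 0.0603
Δphi = 0.3852 − 0.0603 = 0.3249

32.5 percentage points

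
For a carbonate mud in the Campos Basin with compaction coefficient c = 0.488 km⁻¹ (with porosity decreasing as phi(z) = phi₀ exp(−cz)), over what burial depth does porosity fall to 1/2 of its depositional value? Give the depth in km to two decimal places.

1.42 km

phi/phi₀ = 1/2 ⇒ exp(−c·z) = 1/2 ⇒ z = ln(2) / c
z = 0.6931 / 0.488 = 1.420 km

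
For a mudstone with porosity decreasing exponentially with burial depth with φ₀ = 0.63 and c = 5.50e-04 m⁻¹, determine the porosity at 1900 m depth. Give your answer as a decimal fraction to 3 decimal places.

Working in km (1 km = 1000 m; c in km⁻¹ = c in m⁻¹ × 1000):
φ = φ₀·exp(−c·z) = 0.63 × exp(−0.55 × 1.9) = 0.63 × exp(−1.045)
  = 0.63 × 0.3517 = 0.2216

0.222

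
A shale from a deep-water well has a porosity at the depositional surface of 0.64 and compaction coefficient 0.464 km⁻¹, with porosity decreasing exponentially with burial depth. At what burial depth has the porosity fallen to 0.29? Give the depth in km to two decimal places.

1.71 km

Invert Athy's law: z = ln(phi₀/phi) / β
z = ln(0.64/0.29) / 0.464 = ln(2.207) / 0.464 = 0.7916 / 0.464 = 1.706 km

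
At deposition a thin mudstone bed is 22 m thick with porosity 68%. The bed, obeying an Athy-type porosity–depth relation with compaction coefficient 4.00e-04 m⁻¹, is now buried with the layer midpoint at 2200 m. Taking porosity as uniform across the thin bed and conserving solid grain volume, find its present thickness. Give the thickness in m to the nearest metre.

10 m

Working in km (1 km = 1000 m; c in km⁻¹ = c in m⁻¹ × 1000):
Porosity at 2.2 km: n = 0.68·exp(−0.4×2.2) = 0.2821
Solid-volume conservation: h(1−n) = h₀(1−n₀) ⇒ h = h₀·(1−n₀)/(1−n)
h = 0.022 × (1 − 0.68)/(1 − 0.2821) = 0.022 × 0.4457 = 0.0098 km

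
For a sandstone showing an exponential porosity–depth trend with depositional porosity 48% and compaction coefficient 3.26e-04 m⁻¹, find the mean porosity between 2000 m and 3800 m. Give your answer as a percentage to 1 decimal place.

18.9%

Working in km (1 km = 1000 m; c in km⁻¹ = c in m⁻¹ × 1000):
⟨φ⟩ = (1/(z₂−z₁)) ∫ φ₀ e^(−cz) dz = φ₀·(e^(−c·z₁) − e^(−c·z₂)) / (c·(z₂−z₁))
e^(−0.326×2) = 0.5210; e^(−0.326×3.8) = 0.2897
⟨φ⟩ = 0.48 × (0.5210 − 0.2897) / (0.326 × 1.8) = 0.48 × 0.3941 = 0.1892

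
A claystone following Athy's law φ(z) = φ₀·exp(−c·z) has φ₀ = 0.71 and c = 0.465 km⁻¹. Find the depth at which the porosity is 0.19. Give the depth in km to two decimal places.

Invert Athy's law: z = ln(φ₀/φ) / c
z = ln(0.71/0.19) / 0.465 = ln(3.737) / 0.465 = 1.3182 / 0.465 = 2.835 km

2.83 km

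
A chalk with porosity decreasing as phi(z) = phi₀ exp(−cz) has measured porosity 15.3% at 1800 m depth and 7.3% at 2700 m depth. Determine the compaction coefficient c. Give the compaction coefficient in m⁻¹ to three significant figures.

Working in km (1 km = 1000 m; c in km⁻¹ = c in m⁻¹ × 1000):
Athy: phi(z) = phi₀ e^(−cz) ⇒ phi₁/phi₂ = e^{c(z₂−z₁)} ⇒ c = ln(phi₁/phi₂)/(z₂−z₁)
c = ln(0.153/0.073) / (2.7 − 1.8) = ln(2.096) / 0.9 = 0.7400 / 0.9 = 0.8222 km⁻¹

0.000822 m⁻¹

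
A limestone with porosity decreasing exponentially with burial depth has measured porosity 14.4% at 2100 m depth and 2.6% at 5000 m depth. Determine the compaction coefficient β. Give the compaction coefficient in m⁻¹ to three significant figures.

0.000590 m⁻¹

Working in km (1 km = 1000 m; β in km⁻¹ = β in m⁻¹ × 1000):
Athy: φ(Z) = φ₀ e^(−βZ) ⇒ φ₁/φ₂ = e^{β(Z₂−Z₁)} ⇒ β = ln(φ₁/φ₂)/(Z₂−Z₁)
β = ln(0.144/0.026) / (5 − 2.1) = ln(5.538) / 2.9 = 1.7117 / 2.9 = 0.5902 km⁻¹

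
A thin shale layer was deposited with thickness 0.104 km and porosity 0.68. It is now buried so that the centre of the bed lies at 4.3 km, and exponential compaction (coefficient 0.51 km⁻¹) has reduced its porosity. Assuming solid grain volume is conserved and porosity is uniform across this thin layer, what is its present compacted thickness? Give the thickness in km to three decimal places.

0.036 km

Porosity at 4.3 km: φ = 0.68·exp(−0.51×4.3) = 0.0759
Solid-volume conservation: h(1−φ) = h₀(1−φ₀) ⇒ h = h₀·(1−φ₀)/(1−φ)
h = 0.104 × (1 − 0.68)/(1 − 0.0759) = 0.104 × 0.3463 = 0.0360 km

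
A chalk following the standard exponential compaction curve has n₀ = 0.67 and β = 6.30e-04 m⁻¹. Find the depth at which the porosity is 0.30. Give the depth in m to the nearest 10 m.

1280 m

Working in km (1 km = 1000 m; β in km⁻¹ = β in m⁻¹ × 1000):
Invert Athy's law: d = ln(n₀/n) / β
d = ln(0.67/0.3) / 0.63 = ln(2.233) / 0.63 = 0.8035 / 0.63 = 1.275 km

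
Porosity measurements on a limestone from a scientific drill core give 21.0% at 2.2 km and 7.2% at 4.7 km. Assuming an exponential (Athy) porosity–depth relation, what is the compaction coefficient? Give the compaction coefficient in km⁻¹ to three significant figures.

0.428 km⁻¹

Athy: φ(Z) = φ₀ e^(−kZ) ⇒ φ₁/φ₂ = e^{k(Z₂−Z₁)} ⇒ k = ln(φ₁/φ₂)/(Z₂−Z₁)
k = ln(0.21/0.072) / (4.7 − 2.2) = ln(2.917) / 2.5 = 1.0704 / 2.5 = 0.4282 km⁻¹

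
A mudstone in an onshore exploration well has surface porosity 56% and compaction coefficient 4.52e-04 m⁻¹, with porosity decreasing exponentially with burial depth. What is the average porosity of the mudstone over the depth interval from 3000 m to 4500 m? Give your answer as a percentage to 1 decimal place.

10.5%

Working in km (1 km = 1000 m; k in km⁻¹ = k in m⁻¹ × 1000):
⟨φ⟩ = (1/(z₂−z₁)) ∫ φ₀ e^(−kz) dz = φ₀·(e^(−k·z₁) − e^(−k·z₂)) / (k·(z₂−z₁))
e^(−0.452×3) = 0.2577; e^(−0.452×4.5) = 0.1308
⟨φ⟩ = 0.56 × (0.2577 − 0.1308) / (0.452 × 1.5) = 0.56 × 0.1871 = 0.1048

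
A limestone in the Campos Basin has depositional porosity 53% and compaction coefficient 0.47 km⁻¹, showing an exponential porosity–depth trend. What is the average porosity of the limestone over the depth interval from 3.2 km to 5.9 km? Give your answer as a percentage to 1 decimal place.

6.7%

⟨φ⟩ = (1/(d₂−d₁)) ∫ φ₀ e^(−kd) dd = φ₀·(e^(−k·d₁) − e^(−k·d₂)) / (k·(d₂−d₁))
e^(−0.47×3.2) = 0.2222; e^(−0.47×5.9) = 0.0625
⟨φ⟩ = 0.53 × (0.2222 − 0.0625) / (0.47 × 2.7) = 0.53 × 0.1259 = 0.0667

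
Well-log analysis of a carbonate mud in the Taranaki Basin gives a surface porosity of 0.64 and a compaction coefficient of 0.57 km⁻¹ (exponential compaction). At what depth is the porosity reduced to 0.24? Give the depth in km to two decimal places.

1.72 km

Invert Athy's law: z = ln(φ₀/φ) / k
z = ln(0.64/0.24) / 0.57 = ln(2.667) / 0.57 = 0.9808 / 0.57 = 1.721 km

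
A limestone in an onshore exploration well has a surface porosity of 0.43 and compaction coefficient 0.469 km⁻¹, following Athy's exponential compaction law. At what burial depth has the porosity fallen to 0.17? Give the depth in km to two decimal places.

1.98 km

Invert Athy's law: z = ln(phi₀/phi) / k
z = ln(0.43/0.17) / 0.469 = ln(2.529) / 0.469 = 0.9280 / 0.469 = 1.979 km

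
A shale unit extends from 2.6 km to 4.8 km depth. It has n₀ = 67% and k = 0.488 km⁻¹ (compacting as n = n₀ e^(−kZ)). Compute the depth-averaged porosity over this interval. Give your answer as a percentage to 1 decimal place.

⟨n⟩ = (1/(Z₂−Z₁)) ∫ n₀ e^(−kZ) dZ = n₀·(e^(−k·Z₁) − e^(−k·Z₂)) / (k·(Z₂−Z₁))
e^(−0.488×2.6) = 0.2812; e^(−0.488×4.8) = 0.0961
⟨n⟩ = 0.67 × (0.2812 − 0.0961) / (0.488 × 2.2) = 0.67 × 0.1724 = 0.1155

11.5%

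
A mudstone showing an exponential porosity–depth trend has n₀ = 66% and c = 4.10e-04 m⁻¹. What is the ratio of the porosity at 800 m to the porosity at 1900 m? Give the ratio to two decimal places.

Working in km (1 km = 1000 m; c in km⁻¹ = c in m⁻¹ × 1000):
n(z₁)/n(z₂) = e^(−c·z₁)/e^(−c·z₂) = e^{c(z₂−z₁)}
= exp(0.41 × 1.1) = exp(0.451) = 1.5699

1.57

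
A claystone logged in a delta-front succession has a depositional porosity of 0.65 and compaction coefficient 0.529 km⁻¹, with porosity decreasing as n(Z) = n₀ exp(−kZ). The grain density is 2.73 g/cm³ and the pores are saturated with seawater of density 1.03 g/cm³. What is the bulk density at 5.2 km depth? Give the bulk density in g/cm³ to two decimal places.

Porosity at depth: n = 0.65·exp(−0.529×5.2) = 0.65×0.0639 = 0.0415
Bulk density: ρ_b = (1−n)ρ_g + n·ρ_f = 0.9585×2.73 + 0.0415×1.03
       = 2.617 + 0.043 = 2.659 g/cm³

2.66 g/cm³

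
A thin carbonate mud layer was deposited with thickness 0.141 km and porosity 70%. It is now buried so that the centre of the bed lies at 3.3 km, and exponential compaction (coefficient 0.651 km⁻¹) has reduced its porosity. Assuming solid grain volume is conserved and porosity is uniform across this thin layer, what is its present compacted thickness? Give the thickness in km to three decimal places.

Porosity at 3.3 km: φ = 0.7·exp(−0.651×3.3) = 0.0817
Solid-volume conservation: h(1−φ) = h₀(1−φ₀) ⇒ h = h₀·(1−φ₀)/(1−φ)
h = 0.141 × (1 − 0.7)/(1 − 0.0817) = 0.141 × 0.3267 = 0.0461 km

0.046 km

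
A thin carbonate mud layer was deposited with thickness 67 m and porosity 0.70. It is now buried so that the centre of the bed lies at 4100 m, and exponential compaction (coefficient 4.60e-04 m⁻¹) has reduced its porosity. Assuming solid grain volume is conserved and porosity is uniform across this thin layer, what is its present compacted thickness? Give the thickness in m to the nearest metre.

Working in km (1 km = 1000 m; β in km⁻¹ = β in m⁻¹ × 1000):
Porosity at 4.1 km: φ = 0.7·exp(−0.46×4.1) = 0.1062
Solid-volume conservation: h(1−φ) = h₀(1−φ₀) ⇒ h = h₀·(1−φ₀)/(1−φ)
h = 0.067 × (1 − 0.7)/(1 − 0.1062) = 0.067 × 0.3356 = 0.0225 km

22 m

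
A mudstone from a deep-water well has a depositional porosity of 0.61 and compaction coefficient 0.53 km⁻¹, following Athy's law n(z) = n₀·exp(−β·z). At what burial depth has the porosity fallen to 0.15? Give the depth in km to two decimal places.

Invert Athy's law: z = ln(n₀/n) / β
z = ln(0.61/0.15) / 0.53 = ln(4.067) / 0.53 = 1.4028 / 0.53 = 2.647 km

2.65 km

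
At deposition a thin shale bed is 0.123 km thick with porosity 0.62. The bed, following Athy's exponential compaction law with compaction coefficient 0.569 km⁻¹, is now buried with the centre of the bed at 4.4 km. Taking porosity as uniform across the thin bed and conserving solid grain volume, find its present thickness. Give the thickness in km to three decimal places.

Porosity at 4.4 km: n = 0.62·exp(−0.569×4.4) = 0.0507
Solid-volume conservation: h(1−n) = h₀(1−n₀) ⇒ h = h₀·(1−n₀)/(1−n)
h = 0.123 × (1 − 0.62)/(1 − 0.0507) = 0.123 × 0.4003 = 0.0492 km

0.049 km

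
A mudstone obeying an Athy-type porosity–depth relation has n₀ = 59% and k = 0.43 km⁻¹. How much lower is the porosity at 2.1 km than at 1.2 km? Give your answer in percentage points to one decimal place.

11.3 percentage points

n(1.2) = 0.59·e^(−0.43×1.2) = 0.3522
n(2.1) = 0.59·e^(−0.43×2.1) = 0.2392
Δn = 0.3522 − 0.2392 = 0.1130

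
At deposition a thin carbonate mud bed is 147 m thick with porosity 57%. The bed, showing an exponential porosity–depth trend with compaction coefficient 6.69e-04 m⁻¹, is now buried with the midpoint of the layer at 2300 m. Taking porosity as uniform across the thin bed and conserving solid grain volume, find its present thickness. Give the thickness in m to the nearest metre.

72 m

Working in km (1 km = 1000 m; β in km⁻¹ = β in m⁻¹ × 1000):
Porosity at 2.3 km: n = 0.57·exp(−0.669×2.3) = 0.1224
Solid-volume conservation: h(1−n) = h₀(1−n₀) ⇒ h = h₀·(1−n₀)/(1−n)
h = 0.147 × (1 − 0.57)/(1 − 0.1224) = 0.147 × 0.4899 = 0.0720 km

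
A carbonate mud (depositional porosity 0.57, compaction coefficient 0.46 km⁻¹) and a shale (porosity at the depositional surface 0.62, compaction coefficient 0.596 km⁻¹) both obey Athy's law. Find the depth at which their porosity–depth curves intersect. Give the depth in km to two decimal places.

0.62 km

Set φ₀ₐ e^(−βₐz) = φ₀ᵦ e^(−βᵦz) ⇒ ln(φ₀ₐ/φ₀ᵦ) = (βₐ − βᵦ)·z
z = ln(0.57/0.62) / (0.46 − 0.596) = -0.0841 / -0.136 = 0.618 km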